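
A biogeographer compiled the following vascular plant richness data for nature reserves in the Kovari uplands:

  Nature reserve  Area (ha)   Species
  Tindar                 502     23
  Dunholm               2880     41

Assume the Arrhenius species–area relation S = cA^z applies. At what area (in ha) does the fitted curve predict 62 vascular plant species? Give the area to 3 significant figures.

10000 ha

z = ln(41/23) / ln(2880/502) = 0.5781 / 1.7469 = 0.3309
c = 23 / 502^0.3309 = 23 / 7.829 = 2.938
A = (62/2.938)^(1/0.3309) ⇒ ln A = ln(21.1)/0.3309 = 9.2153
A = e^9.2153 ≈ 10050 ha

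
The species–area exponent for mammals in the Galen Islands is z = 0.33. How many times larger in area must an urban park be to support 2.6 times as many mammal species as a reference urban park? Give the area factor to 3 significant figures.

(A₂/A₁)^0.33 = 2.6, so A₂/A₁ = 2.6^(1/0.33) = 2.6^3.03
ln(A₂/A₁) = ln 2.6 / 0.33 = 0.9555 / 0.33 = 2.8955
A₂/A₁ = e^2.8955 ≈ 18.09

18.1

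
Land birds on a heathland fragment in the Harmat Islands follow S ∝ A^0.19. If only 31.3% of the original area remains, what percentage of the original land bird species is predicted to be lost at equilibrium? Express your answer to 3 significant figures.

S_new/S_old = (A_new/A_old)^z = 0.313^0.19
= exp(0.19 × ln 0.313) = exp(0.19 × -1.1616) = exp(-0.2207) ≈ 0.802
Fraction lost = 1 − 0.802 = 0.198

19.8%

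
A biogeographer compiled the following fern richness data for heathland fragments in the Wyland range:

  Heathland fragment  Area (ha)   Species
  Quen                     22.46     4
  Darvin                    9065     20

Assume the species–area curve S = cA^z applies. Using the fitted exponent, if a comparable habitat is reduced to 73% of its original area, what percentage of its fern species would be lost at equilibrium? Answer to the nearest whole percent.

8%

z = ln(20/4) / ln(9065/22.46) = 1.6094 / 6.0004 = 0.2682
S_new/S_old = (A_new/A_old)^z = 0.73^0.2682 = exp(0.2682 × -0.3147) = 0.9191
Fraction lost = 1 − 0.9191 = 0.08095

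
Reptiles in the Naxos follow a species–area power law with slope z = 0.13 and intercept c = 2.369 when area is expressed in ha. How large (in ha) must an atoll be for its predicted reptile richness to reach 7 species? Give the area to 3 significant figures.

7 = 2.369 × A^0.13  ⇒  A^0.13 = 7/2.369 = 2.955
ln A = ln(2.955) / 0.13 = 1.0834 / 0.13 = 8.3342
A = e^8.3342 ≈ 4164 ha

4160 ha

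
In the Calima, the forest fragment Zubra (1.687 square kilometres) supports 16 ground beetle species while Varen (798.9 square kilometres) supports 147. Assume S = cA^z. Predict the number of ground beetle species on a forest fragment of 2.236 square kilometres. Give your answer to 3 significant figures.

17.7

z = ln(147/16) / ln(798.9/1.687) = 2.2178 / 6.1603 = 0.3600
c = 16 / 1.687^0.3600 = 16 / 1.207 = 13.25
S₃ = 13.25 × 2.236^0.3600 = 13.25 × 1.336 ≈ 17.71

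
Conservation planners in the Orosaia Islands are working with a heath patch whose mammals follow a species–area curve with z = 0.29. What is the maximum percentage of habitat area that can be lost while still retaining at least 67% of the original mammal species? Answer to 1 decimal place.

Need (A_new/A_old)^0.29 = 0.67, so A_new/A_old = 0.67^(1/0.29) = 0.67^3.448
ln(A_new/A_old) = ln 0.67 / 0.29 = -0.4005 / 0.29 = -1.3810
A_new/A_old = e^-1.3810 ≈ 0.2513
Fraction that can be lost = 1 − 0.2513 = 0.7487

74.9%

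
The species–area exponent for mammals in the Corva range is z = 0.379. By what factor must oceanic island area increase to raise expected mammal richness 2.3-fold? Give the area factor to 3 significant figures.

9.00

(A₂/A₁)^0.379 = 2.3, so A₂/A₁ = 2.3^(1/0.379) = 2.3^2.639
ln(A₂/A₁) = ln 2.3 / 0.379 = 0.8329 / 0.379 = 2.1976
A₂/A₁ = e^2.1976 ≈ 9.004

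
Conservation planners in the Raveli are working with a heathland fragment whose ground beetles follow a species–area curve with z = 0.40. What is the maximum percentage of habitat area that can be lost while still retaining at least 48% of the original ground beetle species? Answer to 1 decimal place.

Need (A_new/A_old)^0.4 = 0.48, so A_new/A_old = 0.48^(1/0.4) = 0.48^2.5
ln(A_new/A_old) = ln 0.48 / 0.4 = -0.7340 / 0.4 = -1.8349
A_new/A_old = e^-1.8349 ≈ 0.1596
Fraction that can be lost = 1 − 0.1596 = 0.8404

84.0%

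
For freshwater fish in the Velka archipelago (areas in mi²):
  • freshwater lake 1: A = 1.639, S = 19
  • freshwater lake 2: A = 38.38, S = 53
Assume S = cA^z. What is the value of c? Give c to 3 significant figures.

z = ln(S₂/S₁) / ln(A₂/A₁) = ln(53/19) / ln(38.38/1.639) = 1.0259 / 3.1535 = 0.3253
c = S₁ / A₁^z = 19 / 1.639^0.3253 = 19 / 1.174 = 16.18

16.2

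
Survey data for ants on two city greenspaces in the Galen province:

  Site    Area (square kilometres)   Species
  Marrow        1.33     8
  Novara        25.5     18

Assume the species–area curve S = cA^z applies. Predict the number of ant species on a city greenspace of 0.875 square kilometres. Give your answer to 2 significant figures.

7.1

z = ln(18/8) / ln(25.5/1.33) = 0.8109 / 2.9535 = 0.2746
c = 8 / 1.33^0.2746 = 8 / 1.081 = 7.397
S₃ = 7.397 × 0.875^0.2746 = 7.397 × 0.964 ≈ 7.131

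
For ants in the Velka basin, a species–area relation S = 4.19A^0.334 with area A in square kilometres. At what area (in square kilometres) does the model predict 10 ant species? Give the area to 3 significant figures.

10 = 4.19 × A^0.334  ⇒  A^0.334 = 10/4.19 = 2.387
ln A = ln(2.387) / 0.334 = 0.8699 / 0.334 = 2.6044
A = e^2.6044 ≈ 13.52 square kilometres

13.5 square kilometres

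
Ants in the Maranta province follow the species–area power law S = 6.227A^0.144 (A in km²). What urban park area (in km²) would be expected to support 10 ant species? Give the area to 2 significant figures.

10 = 6.227 × A^0.144  ⇒  A^0.144 = 10/6.227 = 1.606
ln A = ln(1.606) / 0.144 = 0.4737 / 0.144 = 3.2895
A = e^3.2895 ≈ 26.83 km²

27 km²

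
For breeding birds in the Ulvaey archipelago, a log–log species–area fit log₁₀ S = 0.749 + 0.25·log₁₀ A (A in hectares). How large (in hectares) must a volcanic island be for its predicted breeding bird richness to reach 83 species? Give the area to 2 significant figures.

48000 hectares

83 = 5.61 × A^0.25  ⇒  A^0.25 = 83/5.61 = 14.79
ln A = ln(14.79) / 0.25 = 2.6942 / 0.25 = 10.7768
A = e^10.7768 ≈ 47897 hectares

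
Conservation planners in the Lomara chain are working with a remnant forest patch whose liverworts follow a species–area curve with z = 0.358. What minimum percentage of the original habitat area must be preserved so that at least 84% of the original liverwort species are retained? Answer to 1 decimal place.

61.4%

Need (A_new/A_old)^0.358 = 0.84, so A_new/A_old = 0.84^(1/0.358) = 0.84^2.793
ln(A_new/A_old) = ln 0.84 / 0.358 = -0.1744 / 0.358 = -0.4870
A_new/A_old = e^-0.4870 ≈ 0.6145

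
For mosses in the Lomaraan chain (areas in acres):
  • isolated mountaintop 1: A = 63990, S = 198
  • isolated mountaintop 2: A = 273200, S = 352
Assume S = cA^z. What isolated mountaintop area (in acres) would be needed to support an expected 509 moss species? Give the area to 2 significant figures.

690000 acres

z = ln(352/198) / ln(273200/63990) = 0.5754 / 1.4515 = 0.3964
c = 198 / 63990^0.3964 = 198 / 80.38 = 2.463
A = (509/2.463)^(1/0.3964) ⇒ ln A = ln(206.6)/0.3964 = 13.4484
A = e^13.4484 ≈ 692718 acres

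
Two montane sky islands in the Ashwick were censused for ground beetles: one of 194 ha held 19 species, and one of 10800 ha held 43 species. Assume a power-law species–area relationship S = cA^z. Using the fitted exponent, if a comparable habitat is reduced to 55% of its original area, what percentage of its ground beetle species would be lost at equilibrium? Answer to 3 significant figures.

z = ln(43/19) / ln(10800/194) = 0.8168 / 4.0194 = 0.2032
S_new/S_old = (A_new/A_old)^z = 0.55^0.2032 = exp(0.2032 × -0.5978) = 0.8856
Fraction lost = 1 − 0.8856 = 0.1144

11.4%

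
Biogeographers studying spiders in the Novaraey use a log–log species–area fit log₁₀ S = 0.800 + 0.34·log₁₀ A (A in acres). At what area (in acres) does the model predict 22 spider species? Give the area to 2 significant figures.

22 = 6.31 × A^0.34  ⇒  A^0.34 = 22/6.31 = 3.487
ln A = ln(3.487) / 0.34 = 1.2490 / 0.34 = 3.6735
A = e^3.6735 ≈ 39.39 acres

39 acres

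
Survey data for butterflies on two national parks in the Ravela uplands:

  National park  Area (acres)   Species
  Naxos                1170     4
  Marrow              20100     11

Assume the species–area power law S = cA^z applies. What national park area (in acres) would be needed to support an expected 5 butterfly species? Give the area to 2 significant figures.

2200 acres

z = ln(11/4) / ln(20100/1170) = 1.0116 / 2.8437 = 0.3557
c = 4 / 1170^0.3557 = 4 / 12.34 = 0.324
A = (5/0.324)^(1/0.3557) ⇒ ln A = ln(15.43)/0.3557 = 7.6920
A = e^7.6920 ≈ 2191 acres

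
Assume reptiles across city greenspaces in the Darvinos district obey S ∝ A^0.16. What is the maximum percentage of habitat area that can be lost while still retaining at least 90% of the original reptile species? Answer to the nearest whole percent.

Need (A_new/A_old)^0.16 = 0.9, so A_new/A_old = 0.9^(1/0.16) = 0.9^6.25
ln(A_new/A_old) = ln 0.9 / 0.16 = -0.1054 / 0.16 = -0.6585
A_new/A_old = e^-0.6585 ≈ 0.5176
Fraction that can be lost = 1 − 0.5176 = 0.4824

48%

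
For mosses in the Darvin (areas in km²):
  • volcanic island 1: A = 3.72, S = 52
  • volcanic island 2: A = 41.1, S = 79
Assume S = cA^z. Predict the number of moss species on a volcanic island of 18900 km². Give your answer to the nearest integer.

230

z = ln(79/52) / ln(41.1/3.72) = 0.4182 / 2.4023 = 0.1741
c = 52 / 3.72^0.1741 = 52 / 1.257 = 41.37
S₃ = 41.37 × 18900^0.1741 = 41.37 × 5.552 ≈ 229.7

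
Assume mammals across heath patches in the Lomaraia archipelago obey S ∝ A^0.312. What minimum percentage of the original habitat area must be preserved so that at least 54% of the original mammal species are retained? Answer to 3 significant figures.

Need (A_new/A_old)^0.312 = 0.54, so A_new/A_old = 0.54^(1/0.312) = 0.54^3.205
ln(A_new/A_old) = ln 0.54 / 0.312 = -0.6162 / 0.312 = -1.9750
A_new/A_old = e^-1.9750 ≈ 0.1388

13.9%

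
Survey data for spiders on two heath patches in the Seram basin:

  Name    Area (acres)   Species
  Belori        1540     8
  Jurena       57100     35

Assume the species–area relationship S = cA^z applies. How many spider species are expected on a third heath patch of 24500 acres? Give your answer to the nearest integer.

z = ln(35/8) / ln(57100/1540) = 1.4759 / 3.6130 = 0.4085
c = 8 / 1540^0.4085 = 8 / 20.05 = 0.399
S₃ = 0.399 × 24500^0.4085 = 0.399 × 62.08 ≈ 24.77

25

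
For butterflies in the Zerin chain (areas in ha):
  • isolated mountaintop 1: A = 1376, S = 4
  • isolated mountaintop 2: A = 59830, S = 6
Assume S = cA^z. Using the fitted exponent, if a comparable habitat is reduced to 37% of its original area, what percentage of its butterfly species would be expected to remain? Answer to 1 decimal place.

z = ln(6/4) / ln(59830/1376) = 0.4055 / 3.7723 = 0.1075
S_new/S_old = (A_new/A_old)^z = 0.37^0.1075 = exp(0.1075 × -0.9943) = 0.8986

89.9%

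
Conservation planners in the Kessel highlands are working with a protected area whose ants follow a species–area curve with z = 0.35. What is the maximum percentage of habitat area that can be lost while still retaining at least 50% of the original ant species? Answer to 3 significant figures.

Need (A_new/A_old)^0.35 = 0.5, so A_new/A_old = 0.5^(1/0.35) = 0.5^2.857
ln(A_new/A_old) = ln 0.5 / 0.35 = -0.6931 / 0.35 = -1.9804
A_new/A_old = e^-1.9804 ≈ 0.138
Fraction that can be lost = 1 − 0.138 = 0.862

86.2%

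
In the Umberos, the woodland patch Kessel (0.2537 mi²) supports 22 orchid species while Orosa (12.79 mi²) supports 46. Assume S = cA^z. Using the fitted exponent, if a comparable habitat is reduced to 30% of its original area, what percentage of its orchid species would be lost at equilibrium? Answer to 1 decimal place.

20.3%

z = ln(46/22) / ln(12.79/0.2537) = 0.7376 / 3.9203 = 0.1882
S_new/S_old = (A_new/A_old)^z = 0.3^0.1882 = exp(0.1882 × -1.2040) = 0.7973
Fraction lost = 1 − 0.7973 = 0.2027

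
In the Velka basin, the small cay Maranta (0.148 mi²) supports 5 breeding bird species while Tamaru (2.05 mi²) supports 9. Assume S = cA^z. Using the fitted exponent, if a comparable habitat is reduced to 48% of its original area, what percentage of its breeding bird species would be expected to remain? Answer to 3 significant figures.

z = ln(9/5) / ln(2.05/0.148) = 0.5878 / 2.6284 = 0.2236
S_new/S_old = (A_new/A_old)^z = 0.48^0.2236 = exp(0.2236 × -0.7340) = 0.8486

84.9%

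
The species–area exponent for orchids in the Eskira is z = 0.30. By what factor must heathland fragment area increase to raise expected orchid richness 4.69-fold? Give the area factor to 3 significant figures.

173

(A₂/A₁)^0.3 = 4.69, so A₂/A₁ = 4.69^(1/0.3) = 4.69^3.333
ln(A₂/A₁) = ln 4.69 / 0.3 = 1.5454 / 0.3 = 5.1514
A₂/A₁ = e^5.1514 ≈ 172.7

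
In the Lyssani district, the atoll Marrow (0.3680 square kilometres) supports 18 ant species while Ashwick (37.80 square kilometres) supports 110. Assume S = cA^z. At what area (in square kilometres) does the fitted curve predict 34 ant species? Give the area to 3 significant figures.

z = ln(110/18) / ln(37.8/0.368) = 1.8101 / 4.6320 = 0.3908
c = 18 / 0.368^0.3908 = 18 / 0.6766 = 26.6
A = (34/26.6)^(1/0.3908) ⇒ ln A = ln(1.278)/0.3908 = 0.6278
A = e^0.6278 ≈ 1.873 square kilometres

1.87 square kilometres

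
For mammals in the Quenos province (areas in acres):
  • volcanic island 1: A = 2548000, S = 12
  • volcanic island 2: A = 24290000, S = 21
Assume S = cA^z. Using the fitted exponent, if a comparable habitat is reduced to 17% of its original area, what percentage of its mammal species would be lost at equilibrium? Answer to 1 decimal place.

z = ln(21/12) / ln(24290000/2548000) = 0.5596 / 2.2548 = 0.2482
S_new/S_old = (A_new/A_old)^z = 0.17^0.2482 = exp(0.2482 × -1.7720) = 0.6442
Fraction lost = 1 − 0.6442 = 0.3558

35.6%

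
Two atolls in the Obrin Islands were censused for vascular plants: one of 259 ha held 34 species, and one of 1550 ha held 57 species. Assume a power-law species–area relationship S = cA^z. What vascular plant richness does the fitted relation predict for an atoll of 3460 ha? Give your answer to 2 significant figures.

72

z = ln(57/34) / ln(1550/259) = 0.5167 / 1.7892 = 0.2888
c = 34 / 259^0.2888 = 34 / 4.977 = 6.832
S₃ = 6.832 × 3460^0.2888 = 6.832 × 10.52 ≈ 71.88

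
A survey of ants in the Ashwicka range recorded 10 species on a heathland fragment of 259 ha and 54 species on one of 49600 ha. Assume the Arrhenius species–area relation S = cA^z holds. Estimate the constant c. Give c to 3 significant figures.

1.68

z = ln(S₂/S₁) / ln(A₂/A₁) = ln(54/10) / ln(49600/259) = 1.6864 / 5.2549 = 0.3209
c = S₁ / A₁^z = 10 / 259^0.3209 = 10 / 5.949 = 1.681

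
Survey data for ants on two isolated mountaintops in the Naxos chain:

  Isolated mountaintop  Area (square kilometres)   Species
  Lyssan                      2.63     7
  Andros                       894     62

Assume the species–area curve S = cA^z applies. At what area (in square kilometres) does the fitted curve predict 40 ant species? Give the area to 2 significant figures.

280 square kilometres

z = ln(62/7) / ln(894/2.63) = 2.1812 / 5.8287 = 0.3742
c = 7 / 2.63^0.3742 = 7 / 1.436 = 4.875
A = (40/4.875)^(1/0.3742) ⇒ ln A = ln(8.206)/0.3742 = 5.6246
A = e^5.6246 ≈ 277.2 square kilometres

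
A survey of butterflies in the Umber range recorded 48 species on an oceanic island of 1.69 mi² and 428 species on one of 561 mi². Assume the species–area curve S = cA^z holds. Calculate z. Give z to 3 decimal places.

0.377

Taking logs: ln S = ln c + z ln A, so z = (ln S₂ − ln S₁)/(ln A₂ − ln A₁).
z = ln(428/48) / ln(561/1.69) = ln(8.917) / ln(332) = 2.1879 / 5.8050 = 0.3769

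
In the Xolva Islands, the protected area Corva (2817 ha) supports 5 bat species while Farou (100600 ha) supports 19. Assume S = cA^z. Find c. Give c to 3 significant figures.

0.258

z = ln(S₂/S₁) / ln(A₂/A₁) = ln(19/5) / ln(100600/2817) = 1.3350 / 3.5755 = 0.3734
c = S₁ / A₁^z = 5 / 2817^0.3734 = 5 / 19.41 = 0.2576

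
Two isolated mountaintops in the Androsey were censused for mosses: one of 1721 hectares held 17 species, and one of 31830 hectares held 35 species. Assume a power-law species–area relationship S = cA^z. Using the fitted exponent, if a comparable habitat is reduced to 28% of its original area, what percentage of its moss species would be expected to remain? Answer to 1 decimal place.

73.0%

z = ln(35/17) / ln(31830/1721) = 0.7221 / 2.9175 = 0.2475
S_new/S_old = (A_new/A_old)^z = 0.28^0.2475 = exp(0.2475 × -1.2730) = 0.7297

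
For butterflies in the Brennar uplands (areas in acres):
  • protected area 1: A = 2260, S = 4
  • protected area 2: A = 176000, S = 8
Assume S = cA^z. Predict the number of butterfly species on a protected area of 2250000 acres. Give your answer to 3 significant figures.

z = ln(8/4) / ln(176000/2260) = 0.6931 / 4.3551 = 0.1592
c = 4 / 2260^0.1592 = 4 / 3.418 = 1.17
S₃ = 1.17 × 2250000^0.1592 = 1.17 × 10.26 ≈ 12

12.0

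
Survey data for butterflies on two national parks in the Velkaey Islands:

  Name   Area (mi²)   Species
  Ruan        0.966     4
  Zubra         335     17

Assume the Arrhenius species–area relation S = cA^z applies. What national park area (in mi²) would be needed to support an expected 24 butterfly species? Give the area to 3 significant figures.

z = ln(17/4) / ln(335/0.966) = 1.4469 / 5.8487 = 0.2474
c = 4 / 0.966^0.2474 = 4 / 0.9915 = 4.034
A = (24/4.034)^(1/0.2474) ⇒ ln A = ln(5.949)/0.2474 = 7.2080
A = e^7.2080 ≈ 1350 mi²

1350 mi²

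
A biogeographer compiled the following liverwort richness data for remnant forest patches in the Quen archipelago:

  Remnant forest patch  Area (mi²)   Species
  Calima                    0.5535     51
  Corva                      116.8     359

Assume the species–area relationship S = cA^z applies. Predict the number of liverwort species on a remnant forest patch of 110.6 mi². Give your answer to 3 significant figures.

352

z = ln(359/51) / ln(116.8/0.5535) = 1.9515 / 5.3520 = 0.3646
c = 51 / 0.5535^0.3646 = 51 / 0.806 = 63.28
S₃ = 63.28 × 110.6^0.3646 = 63.28 × 5.562 ≈ 351.9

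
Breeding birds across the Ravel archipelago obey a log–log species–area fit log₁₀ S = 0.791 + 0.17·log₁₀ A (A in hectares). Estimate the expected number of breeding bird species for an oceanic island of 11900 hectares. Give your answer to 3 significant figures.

30.5

S = 6.18 × 11900^0.17
ln S = ln 6.18 + 0.17 × ln 11900 = 1.8213 + 0.17 × 9.3843 = 3.4167
S = e^3.4167 ≈ 30.47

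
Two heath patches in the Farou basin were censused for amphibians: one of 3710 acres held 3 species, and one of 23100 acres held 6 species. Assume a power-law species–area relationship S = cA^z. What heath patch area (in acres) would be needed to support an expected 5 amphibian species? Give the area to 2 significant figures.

14000 acres

z = ln(6/3) / ln(23100/3710) = 0.6931 / 1.8288 = 0.3790
c = 3 / 3710^0.3790 = 3 / 22.53 = 0.1331
A = (5/0.1331)^(1/0.3790) ⇒ ln A = ln(37.56)/0.3790 = 9.5666
A = e^9.5666 ≈ 14279 acres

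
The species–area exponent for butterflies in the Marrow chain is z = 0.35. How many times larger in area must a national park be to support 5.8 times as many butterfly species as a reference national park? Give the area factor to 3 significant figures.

152

(A₂/A₁)^0.35 = 5.8, so A₂/A₁ = 5.8^(1/0.35) = 5.8^2.857
ln(A₂/A₁) = ln 5.8 / 0.35 = 1.7579 / 0.35 = 5.0225
A₂/A₁ = e^5.0225 ≈ 151.8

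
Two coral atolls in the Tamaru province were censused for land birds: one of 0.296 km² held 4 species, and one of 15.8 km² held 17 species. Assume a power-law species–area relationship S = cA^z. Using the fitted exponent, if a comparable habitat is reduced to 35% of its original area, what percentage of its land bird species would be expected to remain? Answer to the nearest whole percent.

68%

z = ln(17/4) / ln(15.8/0.296) = 1.4469 / 3.9774 = 0.3638
S_new/S_old = (A_new/A_old)^z = 0.35^0.3638 = exp(0.3638 × -1.0498) = 0.6826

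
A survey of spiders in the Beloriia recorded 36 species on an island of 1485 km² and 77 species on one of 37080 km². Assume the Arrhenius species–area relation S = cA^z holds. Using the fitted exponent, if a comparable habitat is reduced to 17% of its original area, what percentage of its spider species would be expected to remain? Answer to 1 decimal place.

65.8%

z = ln(77/36) / ln(37080/1485) = 0.7603 / 3.2177 = 0.2363
S_new/S_old = (A_new/A_old)^z = 0.17^0.2363 = exp(0.2363 × -1.7720) = 0.6579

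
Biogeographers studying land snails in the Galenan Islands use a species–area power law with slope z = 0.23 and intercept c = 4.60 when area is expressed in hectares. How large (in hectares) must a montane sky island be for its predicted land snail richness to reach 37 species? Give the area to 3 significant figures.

37 = 4.6 × A^0.23  ⇒  A^0.23 = 37/4.6 = 8.043
ln A = ln(8.043) / 0.23 = 2.0849 / 0.23 = 9.0646
A = e^9.0646 ≈ 8644 hectares

8640 hectares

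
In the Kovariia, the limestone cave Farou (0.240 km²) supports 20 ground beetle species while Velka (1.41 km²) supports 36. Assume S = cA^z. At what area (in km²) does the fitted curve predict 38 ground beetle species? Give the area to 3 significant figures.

z = ln(36/20) / ln(1.41/0.24) = 0.5878 / 1.7707 = 0.3320
c = 20 / 0.24^0.3320 = 20 / 0.6227 = 32.12
A = (38/32.12)^(1/0.3320) ⇒ ln A = ln(1.183)/0.3320 = 0.5065
A = e^0.5065 ≈ 1.659 km²

1.66 km²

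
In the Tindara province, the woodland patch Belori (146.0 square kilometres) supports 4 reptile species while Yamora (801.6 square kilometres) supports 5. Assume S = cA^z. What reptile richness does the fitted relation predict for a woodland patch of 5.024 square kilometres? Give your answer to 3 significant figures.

z = ln(5/4) / ln(801.6/146) = 0.2231 / 1.7030 = 0.1310
c = 4 / 146^0.1310 = 4 / 1.921 = 2.082
S₃ = 2.082 × 5.024^0.1310 = 2.082 × 1.236 ≈ 2.572

2.57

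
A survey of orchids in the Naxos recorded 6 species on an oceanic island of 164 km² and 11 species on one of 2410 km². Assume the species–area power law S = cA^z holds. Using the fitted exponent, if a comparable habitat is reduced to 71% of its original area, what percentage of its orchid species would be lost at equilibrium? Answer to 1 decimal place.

7.4%

z = ln(11/6) / ln(2410/164) = 0.6061 / 2.6875 = 0.2255
S_new/S_old = (A_new/A_old)^z = 0.71^0.2255 = exp(0.2255 × -0.3425) = 0.9257
Fraction lost = 1 − 0.9257 = 0.07434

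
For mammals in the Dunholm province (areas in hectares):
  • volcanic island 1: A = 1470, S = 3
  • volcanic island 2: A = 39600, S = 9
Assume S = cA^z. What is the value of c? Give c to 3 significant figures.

z = ln(S₂/S₁) / ln(A₂/A₁) = ln(9/3) / ln(39600/1470) = 1.0986 / 3.2936 = 0.3336
c = S₁ / A₁^z = 3 / 1470^0.3336 = 3 / 11.39 = 0.2634

0.263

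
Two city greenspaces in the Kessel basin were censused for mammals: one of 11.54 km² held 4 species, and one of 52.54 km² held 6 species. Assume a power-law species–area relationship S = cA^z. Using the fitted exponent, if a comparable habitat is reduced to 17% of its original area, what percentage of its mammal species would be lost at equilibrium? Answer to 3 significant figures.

z = ln(6/4) / ln(52.54/11.54) = 0.4055 / 1.5158 = 0.2675
S_new/S_old = (A_new/A_old)^z = 0.17^0.2675 = exp(0.2675 × -1.7720) = 0.6225
Fraction lost = 1 − 0.6225 = 0.3775

37.7%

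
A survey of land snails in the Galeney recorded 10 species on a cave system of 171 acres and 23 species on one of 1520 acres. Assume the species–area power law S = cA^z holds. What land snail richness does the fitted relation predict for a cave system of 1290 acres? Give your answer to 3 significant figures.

21.6

z = ln(23/10) / ln(1520/171) = 0.8329 / 2.1848 = 0.3812
c = 10 / 171^0.3812 = 10 / 7.1 = 1.408
S₃ = 1.408 × 1290^0.3812 = 1.408 × 15.34 ≈ 21.61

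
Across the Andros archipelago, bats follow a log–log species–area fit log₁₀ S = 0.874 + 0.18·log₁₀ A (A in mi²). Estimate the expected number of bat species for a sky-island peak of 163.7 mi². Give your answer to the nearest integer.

19 species

S = 7.482 × 163.7^0.18
ln S = ln 7.482 + 0.18 × ln 163.7 = 2.0125 + 0.18 × 5.0980 = 2.9301
S = e^2.9301 ≈ 18.73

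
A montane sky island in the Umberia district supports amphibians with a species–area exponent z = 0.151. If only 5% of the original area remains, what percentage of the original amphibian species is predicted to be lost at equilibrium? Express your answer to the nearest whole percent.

36%

S_new/S_old = (A_new/A_old)^z = 0.05^0.151
= exp(0.151 × ln 0.05) = exp(0.151 × -2.9957) = exp(-0.4524) ≈ 0.6361
Fraction lost = 1 − 0.6361 = 0.3639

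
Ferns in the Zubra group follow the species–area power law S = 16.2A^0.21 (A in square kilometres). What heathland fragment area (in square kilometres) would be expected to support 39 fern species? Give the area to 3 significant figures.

65.6 square kilometres

39 = 16.2 × A^0.21  ⇒  A^0.21 = 39/16.2 = 2.407
ln A = ln(2.407) / 0.21 = 0.8786 / 0.21 = 4.1836
A = e^4.1836 ≈ 65.6 square kilometres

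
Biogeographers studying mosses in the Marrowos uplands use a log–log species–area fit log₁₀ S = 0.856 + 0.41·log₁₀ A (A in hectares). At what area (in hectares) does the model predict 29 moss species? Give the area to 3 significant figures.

29 = 7.178 × A^0.41  ⇒  A^0.41 = 29/7.178 = 4.04
ln A = ln(4.04) / 0.41 = 1.3963 / 0.41 = 3.4056
A = e^3.4056 ≈ 30.13 hectares

30.1 hectares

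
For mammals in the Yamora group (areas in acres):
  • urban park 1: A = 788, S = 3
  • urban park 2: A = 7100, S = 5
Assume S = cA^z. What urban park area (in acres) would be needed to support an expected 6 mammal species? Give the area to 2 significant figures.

16000 acres

z = ln(5/3) / ln(7100/788) = 0.5108 / 2.1984 = 0.2324
c = 3 / 788^0.2324 = 3 / 4.71 = 0.6369
A = (6/0.6369)^(1/0.2324) ⇒ ln A = ln(9.421)/0.2324 = 9.6525
A = e^9.6525 ≈ 15560 acres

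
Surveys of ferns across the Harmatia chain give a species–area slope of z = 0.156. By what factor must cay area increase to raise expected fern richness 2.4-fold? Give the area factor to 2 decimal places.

(A₂/A₁)^0.156 = 2.4, so A₂/A₁ = 2.4^(1/0.156) = 2.4^6.41
ln(A₂/A₁) = ln 2.4 / 0.156 = 0.8755 / 0.156 = 5.6120
A₂/A₁ = e^5.6120 ≈ 273.7

273.69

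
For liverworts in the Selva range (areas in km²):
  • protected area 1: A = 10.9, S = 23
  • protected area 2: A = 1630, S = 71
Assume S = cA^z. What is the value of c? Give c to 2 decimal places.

z = ln(S₂/S₁) / ln(A₂/A₁) = ln(71/23) / ln(1630/10.9) = 1.1272 / 5.0076 = 0.2251
c = S₁ / A₁^z = 23 / 10.9^0.2251 = 23 / 1.712 = 13.43

13.43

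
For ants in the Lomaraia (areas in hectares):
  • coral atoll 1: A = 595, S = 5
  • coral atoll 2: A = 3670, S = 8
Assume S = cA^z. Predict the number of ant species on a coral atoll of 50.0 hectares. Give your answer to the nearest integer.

z = ln(8/5) / ln(3670/595) = 0.4700 / 1.8194 = 0.2583
c = 5 / 595^0.2583 = 5 / 5.209 = 0.9599
S₃ = 0.9599 × 50^0.2583 = 0.9599 × 2.747 ≈ 2.637

3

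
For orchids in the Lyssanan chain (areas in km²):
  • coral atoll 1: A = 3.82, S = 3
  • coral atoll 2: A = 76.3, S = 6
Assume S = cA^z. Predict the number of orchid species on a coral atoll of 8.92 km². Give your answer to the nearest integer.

z = ln(6/3) / ln(76.3/3.82) = 0.6931 / 2.9944 = 0.2315
c = 3 / 3.82^0.2315 = 3 / 1.364 = 2.2
S₃ = 2.2 × 8.92^0.2315 = 2.2 × 1.66 ≈ 3.651

4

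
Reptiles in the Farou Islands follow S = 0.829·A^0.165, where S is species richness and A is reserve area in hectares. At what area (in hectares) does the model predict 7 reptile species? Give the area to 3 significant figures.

412000 hectares

7 = 0.829 × A^0.165  ⇒  A^0.165 = 7/0.829 = 8.444
ln A = ln(8.444) / 0.165 = 2.1334 / 0.165 = 12.9300
A = e^12.9300 ≈ 412492 hectares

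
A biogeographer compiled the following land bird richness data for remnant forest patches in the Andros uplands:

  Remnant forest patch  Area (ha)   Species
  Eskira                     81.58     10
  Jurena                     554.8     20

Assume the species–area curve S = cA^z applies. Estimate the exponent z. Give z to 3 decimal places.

0.362

Taking logs: ln S = ln c + z ln A, so z = (ln S₂ − ln S₁)/(ln A₂ − ln A₁).
z = ln(20/10) / ln(554.8/81.58) = ln(2) / ln(6.801) = 0.6931 / 1.9170 = 0.3616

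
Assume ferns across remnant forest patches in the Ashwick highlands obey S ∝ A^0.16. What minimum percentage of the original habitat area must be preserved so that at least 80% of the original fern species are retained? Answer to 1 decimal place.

24.8%

Need (A_new/A_old)^0.16 = 0.8, so A_new/A_old = 0.8^(1/0.16) = 0.8^6.25
ln(A_new/A_old) = ln 0.8 / 0.16 = -0.2231 / 0.16 = -1.3946
A_new/A_old = e^-1.3946 ≈ 0.2479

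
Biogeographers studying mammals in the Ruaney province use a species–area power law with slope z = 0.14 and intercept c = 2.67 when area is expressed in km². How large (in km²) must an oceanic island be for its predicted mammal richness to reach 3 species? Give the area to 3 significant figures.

3 = 2.67 × A^0.14  ⇒  A^0.14 = 3/2.67 = 1.124
ln A = ln(1.124) / 0.14 = 0.1165 / 0.14 = 0.8324
A = e^0.8324 ≈ 2.299 km²

2.30 km²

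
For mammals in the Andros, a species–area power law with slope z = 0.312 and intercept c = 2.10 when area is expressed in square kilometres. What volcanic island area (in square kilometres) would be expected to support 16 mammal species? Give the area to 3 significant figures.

16 = 2.1 × A^0.312  ⇒  A^0.312 = 16/2.1 = 7.619
ln A = ln(7.619) / 0.312 = 2.0307 / 0.312 = 6.5085
A = e^6.5085 ≈ 670.8 square kilometres

671 square kilometres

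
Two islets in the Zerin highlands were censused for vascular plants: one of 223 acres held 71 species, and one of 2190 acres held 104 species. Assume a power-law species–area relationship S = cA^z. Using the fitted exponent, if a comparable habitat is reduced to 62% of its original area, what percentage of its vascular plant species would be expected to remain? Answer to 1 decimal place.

92.3%

z = ln(104/71) / ln(2190/223) = 0.3817 / 2.2845 = 0.1671
S_new/S_old = (A_new/A_old)^z = 0.62^0.1671 = exp(0.1671 × -0.4780) = 0.9232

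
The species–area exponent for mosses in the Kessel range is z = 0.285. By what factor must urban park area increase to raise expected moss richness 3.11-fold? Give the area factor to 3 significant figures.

53.6

(A₂/A₁)^0.285 = 3.11, so A₂/A₁ = 3.11^(1/0.285) = 3.11^3.509
ln(A₂/A₁) = ln 3.11 / 0.285 = 1.1346 / 0.285 = 3.9811
A₂/A₁ = e^3.9811 ≈ 53.58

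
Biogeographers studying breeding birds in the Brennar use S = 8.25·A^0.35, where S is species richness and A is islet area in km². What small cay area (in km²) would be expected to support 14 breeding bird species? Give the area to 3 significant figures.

14 = 8.25 × A^0.35  ⇒  A^0.35 = 14/8.25 = 1.697
ln A = ln(1.697) / 0.35 = 0.5288 / 0.35 = 1.5110
A = e^1.5110 ≈ 4.531 km²

4.53 km²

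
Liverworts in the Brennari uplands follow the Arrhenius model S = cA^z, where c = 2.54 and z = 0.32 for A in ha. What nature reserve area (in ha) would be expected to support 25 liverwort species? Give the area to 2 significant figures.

25 = 2.54 × A^0.32  ⇒  A^0.32 = 25/2.54 = 9.843
ln A = ln(9.843) / 0.32 = 2.2867 / 0.32 = 7.1460
A = e^7.1460 ≈ 1269 ha

1300 ha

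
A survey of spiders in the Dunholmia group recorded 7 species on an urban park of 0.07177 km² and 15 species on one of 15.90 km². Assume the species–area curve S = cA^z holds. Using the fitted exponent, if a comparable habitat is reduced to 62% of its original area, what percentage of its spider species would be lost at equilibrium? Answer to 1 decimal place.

6.5%

z = ln(15/7) / ln(15.9/0.07177) = 0.7621 / 5.4006 = 0.1411
S_new/S_old = (A_new/A_old)^z = 0.62^0.1411 = exp(0.1411 × -0.4780) = 0.9348
Fraction lost = 1 − 0.9348 = 0.06524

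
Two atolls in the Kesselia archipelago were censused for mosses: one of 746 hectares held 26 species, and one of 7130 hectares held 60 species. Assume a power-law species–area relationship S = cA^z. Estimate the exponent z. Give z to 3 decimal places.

Taking logs: ln S = ln c + z ln A, so z = (ln S₂ − ln S₁)/(ln A₂ − ln A₁).
z = ln(60/26) / ln(7130/746) = ln(2.308) / ln(9.558) = 0.8362 / 2.2573 = 0.3705

0.370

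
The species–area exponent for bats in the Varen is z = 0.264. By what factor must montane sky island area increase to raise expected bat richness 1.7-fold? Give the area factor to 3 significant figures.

(A₂/A₁)^0.264 = 1.7, so A₂/A₁ = 1.7^(1/0.264) = 1.7^3.788
ln(A₂/A₁) = ln 1.7 / 0.264 = 0.5306 / 0.264 = 2.0100
A₂/A₁ = e^2.0100 ≈ 7.463

7.46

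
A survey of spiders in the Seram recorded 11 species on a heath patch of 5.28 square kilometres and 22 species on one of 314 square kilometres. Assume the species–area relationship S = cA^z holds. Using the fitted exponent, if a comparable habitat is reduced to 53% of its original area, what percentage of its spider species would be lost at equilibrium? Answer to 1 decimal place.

10.2%

z = ln(22/11) / ln(314/5.28) = 0.6931 / 4.0855 = 0.1697
S_new/S_old = (A_new/A_old)^z = 0.53^0.1697 = exp(0.1697 × -0.6349) = 0.8979
Fraction lost = 1 − 0.8979 = 0.1021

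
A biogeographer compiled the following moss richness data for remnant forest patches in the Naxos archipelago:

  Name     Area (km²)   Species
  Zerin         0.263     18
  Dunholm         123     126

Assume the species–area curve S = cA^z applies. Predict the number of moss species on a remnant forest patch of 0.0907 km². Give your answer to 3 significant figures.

z = ln(126/18) / ln(123/0.263) = 1.9459 / 6.1478 = 0.3165
c = 18 / 0.263^0.3165 = 18 / 0.6552 = 27.47
S₃ = 27.47 × 0.0907^0.3165 = 27.47 × 0.4678 ≈ 12.85

12.9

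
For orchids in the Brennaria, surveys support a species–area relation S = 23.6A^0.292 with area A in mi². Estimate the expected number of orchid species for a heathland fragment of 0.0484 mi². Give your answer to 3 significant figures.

9.75

S = 23.6 × 0.0484^0.292
ln S = ln 23.6 + 0.292 × ln 0.0484 = 3.1612 + 0.292 × -3.0283 = 2.2770
S = e^2.2770 ≈ 9.747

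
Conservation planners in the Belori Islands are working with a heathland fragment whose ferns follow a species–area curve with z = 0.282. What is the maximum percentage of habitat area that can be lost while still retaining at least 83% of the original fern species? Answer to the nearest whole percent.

48%

Need (A_new/A_old)^0.282 = 0.83, so A_new/A_old = 0.83^(1/0.282) = 0.83^3.546
ln(A_new/A_old) = ln 0.83 / 0.282 = -0.1863 / 0.282 = -0.6607
A_new/A_old = e^-0.6607 ≈ 0.5165
Fraction that can be lost = 1 − 0.5165 = 0.4835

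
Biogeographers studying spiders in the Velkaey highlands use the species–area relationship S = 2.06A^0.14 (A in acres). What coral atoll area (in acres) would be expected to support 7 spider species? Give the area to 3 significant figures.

6230 acres

7 = 2.06 × A^0.14  ⇒  A^0.14 = 7/2.06 = 3.398
ln A = ln(3.398) / 0.14 = 1.2232 / 0.14 = 8.7372
A = e^8.7372 ≈ 6230 acres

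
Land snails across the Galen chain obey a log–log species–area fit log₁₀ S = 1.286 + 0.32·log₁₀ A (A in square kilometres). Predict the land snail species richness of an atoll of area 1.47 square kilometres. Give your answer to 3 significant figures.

S = 19.32 × 1.47^0.32
ln S = ln 19.32 + 0.32 × ln 1.47 = 2.9611 + 0.32 × 0.3853 = 3.0844
S = e^3.0844 ≈ 21.85

21.9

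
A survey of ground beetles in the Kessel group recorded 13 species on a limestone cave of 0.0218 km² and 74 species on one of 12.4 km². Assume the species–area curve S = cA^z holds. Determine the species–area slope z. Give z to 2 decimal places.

Taking logs: ln S = ln c + z ln A, so z = (ln S₂ − ln S₁)/(ln A₂ − ln A₁).
z = ln(74/13) / ln(12.4/0.0218) = ln(5.692) / ln(568.8) = 1.7391 / 6.3435 = 0.2742

0.27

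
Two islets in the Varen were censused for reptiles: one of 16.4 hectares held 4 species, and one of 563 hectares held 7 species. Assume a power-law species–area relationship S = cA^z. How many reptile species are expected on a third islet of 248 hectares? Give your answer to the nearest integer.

z = ln(7/4) / ln(563/16.4) = 0.5596 / 3.5360 = 0.1583
c = 4 / 16.4^0.1583 = 4 / 1.557 = 2.569
S₃ = 2.569 × 248^0.1583 = 2.569 × 2.393 ≈ 6.148

6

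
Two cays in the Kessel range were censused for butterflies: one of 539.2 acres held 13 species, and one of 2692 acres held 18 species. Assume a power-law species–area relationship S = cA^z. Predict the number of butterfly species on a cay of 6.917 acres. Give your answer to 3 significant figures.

5.38

z = ln(18/13) / ln(2692/539.2) = 0.3254 / 1.6080 = 0.2024
c = 13 / 539.2^0.2024 = 13 / 3.572 = 3.64
S₃ = 3.64 × 6.917^0.2024 = 3.64 × 1.479 ≈ 5.384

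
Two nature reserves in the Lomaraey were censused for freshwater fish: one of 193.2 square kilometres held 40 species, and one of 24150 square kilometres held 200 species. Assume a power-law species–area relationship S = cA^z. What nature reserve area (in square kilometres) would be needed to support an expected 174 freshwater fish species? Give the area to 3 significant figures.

15900 square kilometres

z = ln(200/40) / ln(24150/193.2) = 1.6094 / 4.8283 = 0.3333
c = 40 / 193.2^0.3333 = 40 / 5.781 = 6.919
A = (174/6.919)^(1/0.3333) ⇒ ln A = ln(25.15)/0.3333 = 9.6743
A = e^9.6743 ≈ 15903 square kilometres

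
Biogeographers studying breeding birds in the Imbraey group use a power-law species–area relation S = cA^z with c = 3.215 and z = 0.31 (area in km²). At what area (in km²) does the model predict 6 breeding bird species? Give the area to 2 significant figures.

7.5 km²

6 = 3.215 × A^0.31  ⇒  A^0.31 = 6/3.215 = 1.866
ln A = ln(1.866) / 0.31 = 0.6239 / 0.31 = 2.0127
A = e^2.0127 ≈ 7.483 km²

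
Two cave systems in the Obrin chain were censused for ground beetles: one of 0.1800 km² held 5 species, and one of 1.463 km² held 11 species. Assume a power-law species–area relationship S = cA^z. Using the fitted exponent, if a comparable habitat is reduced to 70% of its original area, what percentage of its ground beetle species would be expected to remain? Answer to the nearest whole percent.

87%

z = ln(11/5) / ln(1.463/0.18) = 0.7885 / 2.0953 = 0.3763
S_new/S_old = (A_new/A_old)^z = 0.7^0.3763 = exp(0.3763 × -0.3567) = 0.8744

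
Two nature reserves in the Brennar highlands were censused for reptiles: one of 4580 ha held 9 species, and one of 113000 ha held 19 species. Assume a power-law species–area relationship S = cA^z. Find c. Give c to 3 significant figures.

1.26

z = ln(S₂/S₁) / ln(A₂/A₁) = ln(19/9) / ln(113000/4580) = 0.7472 / 3.2057 = 0.2331
c = S₁ / A₁^z = 9 / 4580^0.2331 = 9 / 7.134 = 1.262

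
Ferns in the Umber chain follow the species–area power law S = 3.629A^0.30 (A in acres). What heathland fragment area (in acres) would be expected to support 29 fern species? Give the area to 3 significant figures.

1020 acres

29 = 3.629 × A^0.3  ⇒  A^0.3 = 29/3.629 = 7.991
ln A = ln(7.991) / 0.3 = 2.0783 / 0.3 = 6.9278
A = e^6.9278 ≈ 1020 acres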